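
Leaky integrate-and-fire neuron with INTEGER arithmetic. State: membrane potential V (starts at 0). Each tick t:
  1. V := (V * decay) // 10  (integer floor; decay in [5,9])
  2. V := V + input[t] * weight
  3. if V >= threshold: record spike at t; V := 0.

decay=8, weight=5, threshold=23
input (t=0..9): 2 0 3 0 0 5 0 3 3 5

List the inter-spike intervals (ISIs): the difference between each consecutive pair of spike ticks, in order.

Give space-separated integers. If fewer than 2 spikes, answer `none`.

t=0: input=2 -> V=10
t=1: input=0 -> V=8
t=2: input=3 -> V=21
t=3: input=0 -> V=16
t=4: input=0 -> V=12
t=5: input=5 -> V=0 FIRE
t=6: input=0 -> V=0
t=7: input=3 -> V=15
t=8: input=3 -> V=0 FIRE
t=9: input=5 -> V=0 FIRE

Answer: 3 1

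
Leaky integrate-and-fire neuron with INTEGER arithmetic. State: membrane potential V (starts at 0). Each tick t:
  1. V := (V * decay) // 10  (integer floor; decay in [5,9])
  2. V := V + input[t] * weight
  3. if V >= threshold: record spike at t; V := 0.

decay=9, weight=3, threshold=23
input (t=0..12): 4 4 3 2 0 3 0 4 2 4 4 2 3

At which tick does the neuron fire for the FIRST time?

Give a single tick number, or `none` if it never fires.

t=0: input=4 -> V=12
t=1: input=4 -> V=22
t=2: input=3 -> V=0 FIRE
t=3: input=2 -> V=6
t=4: input=0 -> V=5
t=5: input=3 -> V=13
t=6: input=0 -> V=11
t=7: input=4 -> V=21
t=8: input=2 -> V=0 FIRE
t=9: input=4 -> V=12
t=10: input=4 -> V=22
t=11: input=2 -> V=0 FIRE
t=12: input=3 -> V=9

Answer: 2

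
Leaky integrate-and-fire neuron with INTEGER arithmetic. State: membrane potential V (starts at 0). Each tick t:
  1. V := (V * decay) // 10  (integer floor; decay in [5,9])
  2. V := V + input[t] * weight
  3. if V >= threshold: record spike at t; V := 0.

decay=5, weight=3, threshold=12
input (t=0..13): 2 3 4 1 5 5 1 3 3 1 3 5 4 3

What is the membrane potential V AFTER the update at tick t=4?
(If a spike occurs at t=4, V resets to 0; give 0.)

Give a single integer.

Answer: 0

Derivation:
t=0: input=2 -> V=6
t=1: input=3 -> V=0 FIRE
t=2: input=4 -> V=0 FIRE
t=3: input=1 -> V=3
t=4: input=5 -> V=0 FIRE
t=5: input=5 -> V=0 FIRE
t=6: input=1 -> V=3
t=7: input=3 -> V=10
t=8: input=3 -> V=0 FIRE
t=9: input=1 -> V=3
t=10: input=3 -> V=10
t=11: input=5 -> V=0 FIRE
t=12: input=4 -> V=0 FIRE
t=13: input=3 -> V=9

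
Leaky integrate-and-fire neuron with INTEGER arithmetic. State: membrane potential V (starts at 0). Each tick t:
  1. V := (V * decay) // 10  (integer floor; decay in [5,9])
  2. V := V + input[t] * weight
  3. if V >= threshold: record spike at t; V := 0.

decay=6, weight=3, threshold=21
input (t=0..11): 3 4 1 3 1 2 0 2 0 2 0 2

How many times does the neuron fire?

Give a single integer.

Answer: 0

Derivation:
t=0: input=3 -> V=9
t=1: input=4 -> V=17
t=2: input=1 -> V=13
t=3: input=3 -> V=16
t=4: input=1 -> V=12
t=5: input=2 -> V=13
t=6: input=0 -> V=7
t=7: input=2 -> V=10
t=8: input=0 -> V=6
t=9: input=2 -> V=9
t=10: input=0 -> V=5
t=11: input=2 -> V=9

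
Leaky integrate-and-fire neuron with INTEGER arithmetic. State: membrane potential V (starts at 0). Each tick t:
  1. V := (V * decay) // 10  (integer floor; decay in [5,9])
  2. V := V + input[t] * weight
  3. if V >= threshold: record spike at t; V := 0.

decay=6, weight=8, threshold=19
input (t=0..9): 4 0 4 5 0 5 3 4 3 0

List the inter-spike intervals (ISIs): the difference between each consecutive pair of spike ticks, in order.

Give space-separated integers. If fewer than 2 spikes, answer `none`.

Answer: 2 1 2 1 1 1

Derivation:
t=0: input=4 -> V=0 FIRE
t=1: input=0 -> V=0
t=2: input=4 -> V=0 FIRE
t=3: input=5 -> V=0 FIRE
t=4: input=0 -> V=0
t=5: input=5 -> V=0 FIRE
t=6: input=3 -> V=0 FIRE
t=7: input=4 -> V=0 FIRE
t=8: input=3 -> V=0 FIRE
t=9: input=0 -> V=0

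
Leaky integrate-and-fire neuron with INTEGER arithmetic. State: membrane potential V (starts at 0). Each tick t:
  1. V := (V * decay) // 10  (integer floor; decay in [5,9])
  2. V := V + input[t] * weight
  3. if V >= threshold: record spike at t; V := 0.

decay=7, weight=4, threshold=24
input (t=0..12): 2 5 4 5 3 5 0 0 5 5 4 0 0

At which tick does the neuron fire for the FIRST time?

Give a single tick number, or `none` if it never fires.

Answer: 1

Derivation:
t=0: input=2 -> V=8
t=1: input=5 -> V=0 FIRE
t=2: input=4 -> V=16
t=3: input=5 -> V=0 FIRE
t=4: input=3 -> V=12
t=5: input=5 -> V=0 FIRE
t=6: input=0 -> V=0
t=7: input=0 -> V=0
t=8: input=5 -> V=20
t=9: input=5 -> V=0 FIRE
t=10: input=4 -> V=16
t=11: input=0 -> V=11
t=12: input=0 -> V=7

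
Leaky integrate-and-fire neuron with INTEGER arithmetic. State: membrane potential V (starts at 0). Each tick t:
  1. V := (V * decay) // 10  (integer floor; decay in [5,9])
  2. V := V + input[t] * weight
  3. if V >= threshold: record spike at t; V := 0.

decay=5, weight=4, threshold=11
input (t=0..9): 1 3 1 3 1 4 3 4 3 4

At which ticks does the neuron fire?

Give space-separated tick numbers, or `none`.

t=0: input=1 -> V=4
t=1: input=3 -> V=0 FIRE
t=2: input=1 -> V=4
t=3: input=3 -> V=0 FIRE
t=4: input=1 -> V=4
t=5: input=4 -> V=0 FIRE
t=6: input=3 -> V=0 FIRE
t=7: input=4 -> V=0 FIRE
t=8: input=3 -> V=0 FIRE
t=9: input=4 -> V=0 FIRE

Answer: 1 3 5 6 7 8 9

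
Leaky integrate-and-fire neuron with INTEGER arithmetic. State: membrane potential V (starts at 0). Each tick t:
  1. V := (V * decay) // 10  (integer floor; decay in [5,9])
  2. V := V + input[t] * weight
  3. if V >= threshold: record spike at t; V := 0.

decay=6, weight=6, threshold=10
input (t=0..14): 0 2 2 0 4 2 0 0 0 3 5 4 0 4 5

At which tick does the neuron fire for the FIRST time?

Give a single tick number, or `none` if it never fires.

t=0: input=0 -> V=0
t=1: input=2 -> V=0 FIRE
t=2: input=2 -> V=0 FIRE
t=3: input=0 -> V=0
t=4: input=4 -> V=0 FIRE
t=5: input=2 -> V=0 FIRE
t=6: input=0 -> V=0
t=7: input=0 -> V=0
t=8: input=0 -> V=0
t=9: input=3 -> V=0 FIRE
t=10: input=5 -> V=0 FIRE
t=11: input=4 -> V=0 FIRE
t=12: input=0 -> V=0
t=13: input=4 -> V=0 FIRE
t=14: input=5 -> V=0 FIRE

Answer: 1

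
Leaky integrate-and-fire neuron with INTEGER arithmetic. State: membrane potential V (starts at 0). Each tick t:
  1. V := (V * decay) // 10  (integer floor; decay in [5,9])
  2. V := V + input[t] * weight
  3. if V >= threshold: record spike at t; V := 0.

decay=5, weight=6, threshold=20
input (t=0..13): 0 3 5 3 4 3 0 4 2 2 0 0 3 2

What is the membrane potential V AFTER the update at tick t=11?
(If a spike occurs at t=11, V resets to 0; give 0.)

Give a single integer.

t=0: input=0 -> V=0
t=1: input=3 -> V=18
t=2: input=5 -> V=0 FIRE
t=3: input=3 -> V=18
t=4: input=4 -> V=0 FIRE
t=5: input=3 -> V=18
t=6: input=0 -> V=9
t=7: input=4 -> V=0 FIRE
t=8: input=2 -> V=12
t=9: input=2 -> V=18
t=10: input=0 -> V=9
t=11: input=0 -> V=4
t=12: input=3 -> V=0 FIRE
t=13: input=2 -> V=12

Answer: 4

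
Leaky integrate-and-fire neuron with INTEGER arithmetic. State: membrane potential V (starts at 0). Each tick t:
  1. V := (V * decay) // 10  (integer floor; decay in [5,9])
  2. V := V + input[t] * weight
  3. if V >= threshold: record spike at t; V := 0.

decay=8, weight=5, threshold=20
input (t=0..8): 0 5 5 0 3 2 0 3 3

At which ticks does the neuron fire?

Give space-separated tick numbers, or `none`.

Answer: 1 2 5 8

Derivation:
t=0: input=0 -> V=0
t=1: input=5 -> V=0 FIRE
t=2: input=5 -> V=0 FIRE
t=3: input=0 -> V=0
t=4: input=3 -> V=15
t=5: input=2 -> V=0 FIRE
t=6: input=0 -> V=0
t=7: input=3 -> V=15
t=8: input=3 -> V=0 FIRE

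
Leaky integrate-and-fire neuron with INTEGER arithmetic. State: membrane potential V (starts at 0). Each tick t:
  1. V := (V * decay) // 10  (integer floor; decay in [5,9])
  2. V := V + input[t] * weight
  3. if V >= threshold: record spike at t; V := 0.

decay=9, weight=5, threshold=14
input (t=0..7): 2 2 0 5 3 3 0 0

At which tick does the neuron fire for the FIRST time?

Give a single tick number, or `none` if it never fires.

t=0: input=2 -> V=10
t=1: input=2 -> V=0 FIRE
t=2: input=0 -> V=0
t=3: input=5 -> V=0 FIRE
t=4: input=3 -> V=0 FIRE
t=5: input=3 -> V=0 FIRE
t=6: input=0 -> V=0
t=7: input=0 -> V=0

Answer: 1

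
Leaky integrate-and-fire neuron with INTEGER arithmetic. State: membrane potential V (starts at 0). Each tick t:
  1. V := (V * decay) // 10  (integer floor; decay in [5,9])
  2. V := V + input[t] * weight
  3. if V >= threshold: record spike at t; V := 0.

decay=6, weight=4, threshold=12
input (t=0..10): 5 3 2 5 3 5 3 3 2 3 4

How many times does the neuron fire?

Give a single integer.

Answer: 9

Derivation:
t=0: input=5 -> V=0 FIRE
t=1: input=3 -> V=0 FIRE
t=2: input=2 -> V=8
t=3: input=5 -> V=0 FIRE
t=4: input=3 -> V=0 FIRE
t=5: input=5 -> V=0 FIRE
t=6: input=3 -> V=0 FIRE
t=7: input=3 -> V=0 FIRE
t=8: input=2 -> V=8
t=9: input=3 -> V=0 FIRE
t=10: input=4 -> V=0 FIRE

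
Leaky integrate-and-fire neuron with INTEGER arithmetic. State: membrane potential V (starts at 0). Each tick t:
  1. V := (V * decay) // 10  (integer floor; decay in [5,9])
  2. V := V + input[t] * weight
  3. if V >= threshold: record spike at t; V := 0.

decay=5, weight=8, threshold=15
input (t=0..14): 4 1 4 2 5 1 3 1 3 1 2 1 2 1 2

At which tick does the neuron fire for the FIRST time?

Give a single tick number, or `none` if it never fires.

Answer: 0

Derivation:
t=0: input=4 -> V=0 FIRE
t=1: input=1 -> V=8
t=2: input=4 -> V=0 FIRE
t=3: input=2 -> V=0 FIRE
t=4: input=5 -> V=0 FIRE
t=5: input=1 -> V=8
t=6: input=3 -> V=0 FIRE
t=7: input=1 -> V=8
t=8: input=3 -> V=0 FIRE
t=9: input=1 -> V=8
t=10: input=2 -> V=0 FIRE
t=11: input=1 -> V=8
t=12: input=2 -> V=0 FIRE
t=13: input=1 -> V=8
t=14: input=2 -> V=0 FIRE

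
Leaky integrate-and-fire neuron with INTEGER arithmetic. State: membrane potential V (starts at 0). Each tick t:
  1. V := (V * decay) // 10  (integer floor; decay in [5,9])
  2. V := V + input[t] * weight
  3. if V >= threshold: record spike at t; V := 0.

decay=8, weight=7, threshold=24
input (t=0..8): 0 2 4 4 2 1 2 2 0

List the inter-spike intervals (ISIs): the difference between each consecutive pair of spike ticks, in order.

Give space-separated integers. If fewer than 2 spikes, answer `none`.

Answer: 1 3

Derivation:
t=0: input=0 -> V=0
t=1: input=2 -> V=14
t=2: input=4 -> V=0 FIRE
t=3: input=4 -> V=0 FIRE
t=4: input=2 -> V=14
t=5: input=1 -> V=18
t=6: input=2 -> V=0 FIRE
t=7: input=2 -> V=14
t=8: input=0 -> V=11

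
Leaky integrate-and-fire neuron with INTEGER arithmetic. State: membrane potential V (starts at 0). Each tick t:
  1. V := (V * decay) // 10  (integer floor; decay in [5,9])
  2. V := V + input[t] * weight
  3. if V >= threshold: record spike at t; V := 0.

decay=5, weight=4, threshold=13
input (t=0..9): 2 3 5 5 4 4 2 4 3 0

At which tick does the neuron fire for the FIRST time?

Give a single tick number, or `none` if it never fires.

Answer: 1

Derivation:
t=0: input=2 -> V=8
t=1: input=3 -> V=0 FIRE
t=2: input=5 -> V=0 FIRE
t=3: input=5 -> V=0 FIRE
t=4: input=4 -> V=0 FIRE
t=5: input=4 -> V=0 FIRE
t=6: input=2 -> V=8
t=7: input=4 -> V=0 FIRE
t=8: input=3 -> V=12
t=9: input=0 -> V=6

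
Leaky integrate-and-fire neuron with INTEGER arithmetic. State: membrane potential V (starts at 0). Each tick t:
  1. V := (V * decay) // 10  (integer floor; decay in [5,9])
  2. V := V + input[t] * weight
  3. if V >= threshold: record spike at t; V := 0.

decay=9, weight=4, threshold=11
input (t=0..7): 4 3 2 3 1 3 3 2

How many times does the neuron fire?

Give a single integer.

Answer: 5

Derivation:
t=0: input=4 -> V=0 FIRE
t=1: input=3 -> V=0 FIRE
t=2: input=2 -> V=8
t=3: input=3 -> V=0 FIRE
t=4: input=1 -> V=4
t=5: input=3 -> V=0 FIRE
t=6: input=3 -> V=0 FIRE
t=7: input=2 -> V=8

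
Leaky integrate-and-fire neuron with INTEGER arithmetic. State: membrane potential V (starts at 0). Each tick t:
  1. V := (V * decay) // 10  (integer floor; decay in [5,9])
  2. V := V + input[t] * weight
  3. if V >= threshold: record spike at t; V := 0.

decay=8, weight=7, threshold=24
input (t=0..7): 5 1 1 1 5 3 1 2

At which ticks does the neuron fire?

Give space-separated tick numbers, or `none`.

t=0: input=5 -> V=0 FIRE
t=1: input=1 -> V=7
t=2: input=1 -> V=12
t=3: input=1 -> V=16
t=4: input=5 -> V=0 FIRE
t=5: input=3 -> V=21
t=6: input=1 -> V=23
t=7: input=2 -> V=0 FIRE

Answer: 0 4 7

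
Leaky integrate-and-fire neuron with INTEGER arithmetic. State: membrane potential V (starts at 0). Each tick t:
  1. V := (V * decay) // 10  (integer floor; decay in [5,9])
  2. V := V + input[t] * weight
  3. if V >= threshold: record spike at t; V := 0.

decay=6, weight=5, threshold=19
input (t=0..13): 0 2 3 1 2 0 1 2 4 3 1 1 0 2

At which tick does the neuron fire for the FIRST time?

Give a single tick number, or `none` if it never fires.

Answer: 2

Derivation:
t=0: input=0 -> V=0
t=1: input=2 -> V=10
t=2: input=3 -> V=0 FIRE
t=3: input=1 -> V=5
t=4: input=2 -> V=13
t=5: input=0 -> V=7
t=6: input=1 -> V=9
t=7: input=2 -> V=15
t=8: input=4 -> V=0 FIRE
t=9: input=3 -> V=15
t=10: input=1 -> V=14
t=11: input=1 -> V=13
t=12: input=0 -> V=7
t=13: input=2 -> V=14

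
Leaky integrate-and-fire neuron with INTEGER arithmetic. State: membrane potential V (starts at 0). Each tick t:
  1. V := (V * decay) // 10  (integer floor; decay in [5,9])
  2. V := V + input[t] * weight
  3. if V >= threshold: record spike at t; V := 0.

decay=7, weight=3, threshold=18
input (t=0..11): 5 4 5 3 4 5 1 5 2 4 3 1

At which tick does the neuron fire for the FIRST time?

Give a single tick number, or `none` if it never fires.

t=0: input=5 -> V=15
t=1: input=4 -> V=0 FIRE
t=2: input=5 -> V=15
t=3: input=3 -> V=0 FIRE
t=4: input=4 -> V=12
t=5: input=5 -> V=0 FIRE
t=6: input=1 -> V=3
t=7: input=5 -> V=17
t=8: input=2 -> V=17
t=9: input=4 -> V=0 FIRE
t=10: input=3 -> V=9
t=11: input=1 -> V=9

Answer: 1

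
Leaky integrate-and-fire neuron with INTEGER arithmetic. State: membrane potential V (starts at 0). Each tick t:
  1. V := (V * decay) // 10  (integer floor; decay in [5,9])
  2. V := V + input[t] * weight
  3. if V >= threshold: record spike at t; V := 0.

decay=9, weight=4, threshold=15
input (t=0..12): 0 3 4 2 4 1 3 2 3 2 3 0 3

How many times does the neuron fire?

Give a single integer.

Answer: 5

Derivation:
t=0: input=0 -> V=0
t=1: input=3 -> V=12
t=2: input=4 -> V=0 FIRE
t=3: input=2 -> V=8
t=4: input=4 -> V=0 FIRE
t=5: input=1 -> V=4
t=6: input=3 -> V=0 FIRE
t=7: input=2 -> V=8
t=8: input=3 -> V=0 FIRE
t=9: input=2 -> V=8
t=10: input=3 -> V=0 FIRE
t=11: input=0 -> V=0
t=12: input=3 -> V=12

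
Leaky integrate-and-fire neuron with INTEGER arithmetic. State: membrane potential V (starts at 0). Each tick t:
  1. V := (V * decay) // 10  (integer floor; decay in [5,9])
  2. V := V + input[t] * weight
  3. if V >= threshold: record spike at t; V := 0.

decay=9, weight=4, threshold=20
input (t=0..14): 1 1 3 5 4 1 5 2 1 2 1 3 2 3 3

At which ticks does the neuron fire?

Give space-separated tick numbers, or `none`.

Answer: 3 6 11 14

Derivation:
t=0: input=1 -> V=4
t=1: input=1 -> V=7
t=2: input=3 -> V=18
t=3: input=5 -> V=0 FIRE
t=4: input=4 -> V=16
t=5: input=1 -> V=18
t=6: input=5 -> V=0 FIRE
t=7: input=2 -> V=8
t=8: input=1 -> V=11
t=9: input=2 -> V=17
t=10: input=1 -> V=19
t=11: input=3 -> V=0 FIRE
t=12: input=2 -> V=8
t=13: input=3 -> V=19
t=14: input=3 -> V=0 FIRE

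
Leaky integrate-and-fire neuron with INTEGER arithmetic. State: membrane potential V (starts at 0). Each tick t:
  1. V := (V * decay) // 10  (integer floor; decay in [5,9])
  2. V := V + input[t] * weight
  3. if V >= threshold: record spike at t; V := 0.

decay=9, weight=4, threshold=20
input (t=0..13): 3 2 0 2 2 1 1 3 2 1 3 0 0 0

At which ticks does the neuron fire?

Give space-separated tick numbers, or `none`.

t=0: input=3 -> V=12
t=1: input=2 -> V=18
t=2: input=0 -> V=16
t=3: input=2 -> V=0 FIRE
t=4: input=2 -> V=8
t=5: input=1 -> V=11
t=6: input=1 -> V=13
t=7: input=3 -> V=0 FIRE
t=8: input=2 -> V=8
t=9: input=1 -> V=11
t=10: input=3 -> V=0 FIRE
t=11: input=0 -> V=0
t=12: input=0 -> V=0
t=13: input=0 -> V=0

Answer: 3 7 10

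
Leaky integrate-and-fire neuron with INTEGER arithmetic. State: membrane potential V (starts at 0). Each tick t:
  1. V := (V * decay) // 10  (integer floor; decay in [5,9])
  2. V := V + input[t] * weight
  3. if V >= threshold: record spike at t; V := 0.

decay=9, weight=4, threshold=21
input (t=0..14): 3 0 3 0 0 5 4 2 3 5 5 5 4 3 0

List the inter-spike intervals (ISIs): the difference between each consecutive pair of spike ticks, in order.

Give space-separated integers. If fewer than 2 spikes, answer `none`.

Answer: 4 3 2 2

Derivation:
t=0: input=3 -> V=12
t=1: input=0 -> V=10
t=2: input=3 -> V=0 FIRE
t=3: input=0 -> V=0
t=4: input=0 -> V=0
t=5: input=5 -> V=20
t=6: input=4 -> V=0 FIRE
t=7: input=2 -> V=8
t=8: input=3 -> V=19
t=9: input=5 -> V=0 FIRE
t=10: input=5 -> V=20
t=11: input=5 -> V=0 FIRE
t=12: input=4 -> V=16
t=13: input=3 -> V=0 FIRE
t=14: input=0 -> V=0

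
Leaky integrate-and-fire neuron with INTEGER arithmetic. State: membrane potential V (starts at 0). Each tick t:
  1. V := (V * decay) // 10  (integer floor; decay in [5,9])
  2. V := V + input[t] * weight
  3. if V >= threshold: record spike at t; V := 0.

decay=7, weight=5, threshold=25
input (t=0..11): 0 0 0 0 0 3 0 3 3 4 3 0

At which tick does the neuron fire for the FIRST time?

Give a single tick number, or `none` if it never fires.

t=0: input=0 -> V=0
t=1: input=0 -> V=0
t=2: input=0 -> V=0
t=3: input=0 -> V=0
t=4: input=0 -> V=0
t=5: input=3 -> V=15
t=6: input=0 -> V=10
t=7: input=3 -> V=22
t=8: input=3 -> V=0 FIRE
t=9: input=4 -> V=20
t=10: input=3 -> V=0 FIRE
t=11: input=0 -> V=0

Answer: 8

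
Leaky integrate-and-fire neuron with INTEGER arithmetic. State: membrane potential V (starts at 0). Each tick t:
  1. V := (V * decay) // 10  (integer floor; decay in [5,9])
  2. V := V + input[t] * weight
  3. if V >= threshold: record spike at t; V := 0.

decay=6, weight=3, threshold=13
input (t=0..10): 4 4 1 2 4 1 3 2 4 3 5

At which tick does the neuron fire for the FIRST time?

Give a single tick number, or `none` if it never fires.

Answer: 1

Derivation:
t=0: input=4 -> V=12
t=1: input=4 -> V=0 FIRE
t=2: input=1 -> V=3
t=3: input=2 -> V=7
t=4: input=4 -> V=0 FIRE
t=5: input=1 -> V=3
t=6: input=3 -> V=10
t=7: input=2 -> V=12
t=8: input=4 -> V=0 FIRE
t=9: input=3 -> V=9
t=10: input=5 -> V=0 FIRE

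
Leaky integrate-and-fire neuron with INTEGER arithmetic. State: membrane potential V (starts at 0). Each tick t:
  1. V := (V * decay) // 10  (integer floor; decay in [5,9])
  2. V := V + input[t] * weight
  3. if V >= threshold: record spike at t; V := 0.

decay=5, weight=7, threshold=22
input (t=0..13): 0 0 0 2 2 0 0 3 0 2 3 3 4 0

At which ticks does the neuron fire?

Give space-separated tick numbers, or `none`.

Answer: 7 10 12

Derivation:
t=0: input=0 -> V=0
t=1: input=0 -> V=0
t=2: input=0 -> V=0
t=3: input=2 -> V=14
t=4: input=2 -> V=21
t=5: input=0 -> V=10
t=6: input=0 -> V=5
t=7: input=3 -> V=0 FIRE
t=8: input=0 -> V=0
t=9: input=2 -> V=14
t=10: input=3 -> V=0 FIRE
t=11: input=3 -> V=21
t=12: input=4 -> V=0 FIRE
t=13: input=0 -> V=0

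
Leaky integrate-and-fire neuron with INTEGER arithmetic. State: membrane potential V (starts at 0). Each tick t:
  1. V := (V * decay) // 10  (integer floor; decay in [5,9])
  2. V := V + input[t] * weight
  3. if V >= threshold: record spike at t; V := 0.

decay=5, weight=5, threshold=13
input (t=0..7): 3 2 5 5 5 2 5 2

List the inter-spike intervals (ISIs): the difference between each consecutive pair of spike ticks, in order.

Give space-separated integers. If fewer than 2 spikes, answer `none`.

Answer: 2 1 1 2

Derivation:
t=0: input=3 -> V=0 FIRE
t=1: input=2 -> V=10
t=2: input=5 -> V=0 FIRE
t=3: input=5 -> V=0 FIRE
t=4: input=5 -> V=0 FIRE
t=5: input=2 -> V=10
t=6: input=5 -> V=0 FIRE
t=7: input=2 -> V=10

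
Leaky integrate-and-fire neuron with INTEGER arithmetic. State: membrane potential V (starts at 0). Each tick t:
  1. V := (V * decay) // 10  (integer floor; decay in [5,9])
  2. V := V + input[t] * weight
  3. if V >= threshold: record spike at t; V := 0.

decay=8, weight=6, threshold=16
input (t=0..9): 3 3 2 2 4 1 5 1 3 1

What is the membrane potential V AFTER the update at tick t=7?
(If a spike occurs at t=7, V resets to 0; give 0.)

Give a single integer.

Answer: 6

Derivation:
t=0: input=3 -> V=0 FIRE
t=1: input=3 -> V=0 FIRE
t=2: input=2 -> V=12
t=3: input=2 -> V=0 FIRE
t=4: input=4 -> V=0 FIRE
t=5: input=1 -> V=6
t=6: input=5 -> V=0 FIRE
t=7: input=1 -> V=6
t=8: input=3 -> V=0 FIRE
t=9: input=1 -> V=6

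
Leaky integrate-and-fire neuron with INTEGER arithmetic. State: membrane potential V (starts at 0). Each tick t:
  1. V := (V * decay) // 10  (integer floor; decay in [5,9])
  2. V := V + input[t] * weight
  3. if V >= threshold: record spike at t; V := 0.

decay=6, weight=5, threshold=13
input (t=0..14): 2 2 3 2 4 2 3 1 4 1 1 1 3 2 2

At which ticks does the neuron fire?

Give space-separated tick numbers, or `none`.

t=0: input=2 -> V=10
t=1: input=2 -> V=0 FIRE
t=2: input=3 -> V=0 FIRE
t=3: input=2 -> V=10
t=4: input=4 -> V=0 FIRE
t=5: input=2 -> V=10
t=6: input=3 -> V=0 FIRE
t=7: input=1 -> V=5
t=8: input=4 -> V=0 FIRE
t=9: input=1 -> V=5
t=10: input=1 -> V=8
t=11: input=1 -> V=9
t=12: input=3 -> V=0 FIRE
t=13: input=2 -> V=10
t=14: input=2 -> V=0 FIRE

Answer: 1 2 4 6 8 12 14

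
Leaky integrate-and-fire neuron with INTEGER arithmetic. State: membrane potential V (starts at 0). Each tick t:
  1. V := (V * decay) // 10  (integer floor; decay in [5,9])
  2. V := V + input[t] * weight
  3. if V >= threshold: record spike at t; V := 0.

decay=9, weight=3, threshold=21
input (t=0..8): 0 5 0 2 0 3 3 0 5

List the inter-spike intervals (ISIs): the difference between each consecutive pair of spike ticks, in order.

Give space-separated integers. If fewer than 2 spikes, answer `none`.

t=0: input=0 -> V=0
t=1: input=5 -> V=15
t=2: input=0 -> V=13
t=3: input=2 -> V=17
t=4: input=0 -> V=15
t=5: input=3 -> V=0 FIRE
t=6: input=3 -> V=9
t=7: input=0 -> V=8
t=8: input=5 -> V=0 FIRE

Answer: 3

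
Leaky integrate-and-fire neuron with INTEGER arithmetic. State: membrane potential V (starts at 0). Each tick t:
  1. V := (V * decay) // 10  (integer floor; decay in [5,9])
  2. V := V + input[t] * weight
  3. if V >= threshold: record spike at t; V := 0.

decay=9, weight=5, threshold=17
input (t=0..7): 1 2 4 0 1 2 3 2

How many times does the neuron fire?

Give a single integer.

Answer: 2

Derivation:
t=0: input=1 -> V=5
t=1: input=2 -> V=14
t=2: input=4 -> V=0 FIRE
t=3: input=0 -> V=0
t=4: input=1 -> V=5
t=5: input=2 -> V=14
t=6: input=3 -> V=0 FIRE
t=7: input=2 -> V=10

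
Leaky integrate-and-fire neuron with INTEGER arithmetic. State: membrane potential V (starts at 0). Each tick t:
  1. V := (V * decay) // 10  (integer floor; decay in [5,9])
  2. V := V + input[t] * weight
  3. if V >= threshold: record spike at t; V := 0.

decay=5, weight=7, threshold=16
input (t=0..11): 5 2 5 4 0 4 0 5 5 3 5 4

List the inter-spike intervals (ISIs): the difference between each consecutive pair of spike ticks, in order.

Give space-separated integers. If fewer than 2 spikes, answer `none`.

t=0: input=5 -> V=0 FIRE
t=1: input=2 -> V=14
t=2: input=5 -> V=0 FIRE
t=3: input=4 -> V=0 FIRE
t=4: input=0 -> V=0
t=5: input=4 -> V=0 FIRE
t=6: input=0 -> V=0
t=7: input=5 -> V=0 FIRE
t=8: input=5 -> V=0 FIRE
t=9: input=3 -> V=0 FIRE
t=10: input=5 -> V=0 FIRE
t=11: input=4 -> V=0 FIRE

Answer: 2 1 2 2 1 1 1 1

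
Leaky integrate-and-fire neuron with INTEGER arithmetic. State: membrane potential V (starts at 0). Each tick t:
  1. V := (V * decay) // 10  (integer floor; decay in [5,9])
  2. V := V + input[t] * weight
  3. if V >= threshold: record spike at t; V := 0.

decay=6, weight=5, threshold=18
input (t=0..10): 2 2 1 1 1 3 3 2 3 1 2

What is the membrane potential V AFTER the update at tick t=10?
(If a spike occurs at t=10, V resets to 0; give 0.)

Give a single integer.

Answer: 0

Derivation:
t=0: input=2 -> V=10
t=1: input=2 -> V=16
t=2: input=1 -> V=14
t=3: input=1 -> V=13
t=4: input=1 -> V=12
t=5: input=3 -> V=0 FIRE
t=6: input=3 -> V=15
t=7: input=2 -> V=0 FIRE
t=8: input=3 -> V=15
t=9: input=1 -> V=14
t=10: input=2 -> V=0 FIRE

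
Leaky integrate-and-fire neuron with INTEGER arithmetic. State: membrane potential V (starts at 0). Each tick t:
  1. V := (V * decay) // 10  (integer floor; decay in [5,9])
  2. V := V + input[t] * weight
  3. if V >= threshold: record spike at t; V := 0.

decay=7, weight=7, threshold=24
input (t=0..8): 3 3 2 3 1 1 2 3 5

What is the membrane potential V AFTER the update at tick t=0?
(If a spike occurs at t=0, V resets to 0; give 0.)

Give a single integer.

t=0: input=3 -> V=21
t=1: input=3 -> V=0 FIRE
t=2: input=2 -> V=14
t=3: input=3 -> V=0 FIRE
t=4: input=1 -> V=7
t=5: input=1 -> V=11
t=6: input=2 -> V=21
t=7: input=3 -> V=0 FIRE
t=8: input=5 -> V=0 FIRE

Answer: 21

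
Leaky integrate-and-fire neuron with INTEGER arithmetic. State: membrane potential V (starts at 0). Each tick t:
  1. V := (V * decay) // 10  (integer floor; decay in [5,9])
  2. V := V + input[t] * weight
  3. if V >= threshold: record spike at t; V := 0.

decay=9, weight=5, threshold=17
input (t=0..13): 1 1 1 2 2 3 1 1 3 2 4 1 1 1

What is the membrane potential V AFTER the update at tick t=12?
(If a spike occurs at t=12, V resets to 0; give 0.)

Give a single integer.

t=0: input=1 -> V=5
t=1: input=1 -> V=9
t=2: input=1 -> V=13
t=3: input=2 -> V=0 FIRE
t=4: input=2 -> V=10
t=5: input=3 -> V=0 FIRE
t=6: input=1 -> V=5
t=7: input=1 -> V=9
t=8: input=3 -> V=0 FIRE
t=9: input=2 -> V=10
t=10: input=4 -> V=0 FIRE
t=11: input=1 -> V=5
t=12: input=1 -> V=9
t=13: input=1 -> V=13

Answer: 9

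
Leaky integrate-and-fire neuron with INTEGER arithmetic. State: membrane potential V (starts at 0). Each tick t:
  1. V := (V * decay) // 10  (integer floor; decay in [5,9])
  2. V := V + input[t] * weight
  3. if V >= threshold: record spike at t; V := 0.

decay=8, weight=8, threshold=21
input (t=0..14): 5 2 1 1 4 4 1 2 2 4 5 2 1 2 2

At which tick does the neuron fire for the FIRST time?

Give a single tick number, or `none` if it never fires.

t=0: input=5 -> V=0 FIRE
t=1: input=2 -> V=16
t=2: input=1 -> V=20
t=3: input=1 -> V=0 FIRE
t=4: input=4 -> V=0 FIRE
t=5: input=4 -> V=0 FIRE
t=6: input=1 -> V=8
t=7: input=2 -> V=0 FIRE
t=8: input=2 -> V=16
t=9: input=4 -> V=0 FIRE
t=10: input=5 -> V=0 FIRE
t=11: input=2 -> V=16
t=12: input=1 -> V=20
t=13: input=2 -> V=0 FIRE
t=14: input=2 -> V=16

Answer: 0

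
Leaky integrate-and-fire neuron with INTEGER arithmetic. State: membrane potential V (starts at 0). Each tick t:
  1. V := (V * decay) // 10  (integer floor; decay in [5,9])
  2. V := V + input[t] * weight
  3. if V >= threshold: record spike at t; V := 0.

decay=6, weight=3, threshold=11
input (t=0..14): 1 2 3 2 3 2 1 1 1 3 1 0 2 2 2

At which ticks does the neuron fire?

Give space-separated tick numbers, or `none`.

Answer: 2 4 9 14

Derivation:
t=0: input=1 -> V=3
t=1: input=2 -> V=7
t=2: input=3 -> V=0 FIRE
t=3: input=2 -> V=6
t=4: input=3 -> V=0 FIRE
t=5: input=2 -> V=6
t=6: input=1 -> V=6
t=7: input=1 -> V=6
t=8: input=1 -> V=6
t=9: input=3 -> V=0 FIRE
t=10: input=1 -> V=3
t=11: input=0 -> V=1
t=12: input=2 -> V=6
t=13: input=2 -> V=9
t=14: input=2 -> V=0 FIRE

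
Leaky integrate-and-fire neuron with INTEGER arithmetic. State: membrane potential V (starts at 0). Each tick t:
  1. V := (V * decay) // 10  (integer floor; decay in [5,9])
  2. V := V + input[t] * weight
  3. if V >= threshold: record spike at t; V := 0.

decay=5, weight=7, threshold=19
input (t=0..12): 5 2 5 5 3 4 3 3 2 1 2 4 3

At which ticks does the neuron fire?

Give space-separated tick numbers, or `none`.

Answer: 0 2 3 4 5 6 7 10 11 12

Derivation:
t=0: input=5 -> V=0 FIRE
t=1: input=2 -> V=14
t=2: input=5 -> V=0 FIRE
t=3: input=5 -> V=0 FIRE
t=4: input=3 -> V=0 FIRE
t=5: input=4 -> V=0 FIRE
t=6: input=3 -> V=0 FIRE
t=7: input=3 -> V=0 FIRE
t=8: input=2 -> V=14
t=9: input=1 -> V=14
t=10: input=2 -> V=0 FIRE
t=11: input=4 -> V=0 FIRE
t=12: input=3 -> V=0 FIRE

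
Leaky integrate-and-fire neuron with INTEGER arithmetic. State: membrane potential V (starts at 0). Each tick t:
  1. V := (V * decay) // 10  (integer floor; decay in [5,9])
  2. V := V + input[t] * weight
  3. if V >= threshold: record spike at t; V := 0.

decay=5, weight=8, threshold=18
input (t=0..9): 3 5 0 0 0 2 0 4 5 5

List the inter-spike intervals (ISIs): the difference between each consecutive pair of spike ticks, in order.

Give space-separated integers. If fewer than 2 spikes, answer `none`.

Answer: 1 6 1 1

Derivation:
t=0: input=3 -> V=0 FIRE
t=1: input=5 -> V=0 FIRE
t=2: input=0 -> V=0
t=3: input=0 -> V=0
t=4: input=0 -> V=0
t=5: input=2 -> V=16
t=6: input=0 -> V=8
t=7: input=4 -> V=0 FIRE
t=8: input=5 -> V=0 FIRE
t=9: input=5 -> V=0 FIRE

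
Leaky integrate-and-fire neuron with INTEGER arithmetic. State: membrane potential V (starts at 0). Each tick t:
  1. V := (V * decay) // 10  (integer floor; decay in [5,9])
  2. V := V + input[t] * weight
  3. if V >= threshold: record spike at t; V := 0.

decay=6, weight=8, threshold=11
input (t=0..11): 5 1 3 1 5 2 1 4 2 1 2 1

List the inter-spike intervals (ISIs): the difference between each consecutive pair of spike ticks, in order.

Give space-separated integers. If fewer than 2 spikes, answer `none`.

t=0: input=5 -> V=0 FIRE
t=1: input=1 -> V=8
t=2: input=3 -> V=0 FIRE
t=3: input=1 -> V=8
t=4: input=5 -> V=0 FIRE
t=5: input=2 -> V=0 FIRE
t=6: input=1 -> V=8
t=7: input=4 -> V=0 FIRE
t=8: input=2 -> V=0 FIRE
t=9: input=1 -> V=8
t=10: input=2 -> V=0 FIRE
t=11: input=1 -> V=8

Answer: 2 2 1 2 1 2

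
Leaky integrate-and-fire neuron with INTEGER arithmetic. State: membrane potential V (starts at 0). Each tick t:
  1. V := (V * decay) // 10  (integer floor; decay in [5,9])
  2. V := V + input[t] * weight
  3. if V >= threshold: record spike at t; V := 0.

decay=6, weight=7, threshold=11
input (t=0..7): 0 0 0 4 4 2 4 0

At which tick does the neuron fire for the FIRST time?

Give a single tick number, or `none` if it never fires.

t=0: input=0 -> V=0
t=1: input=0 -> V=0
t=2: input=0 -> V=0
t=3: input=4 -> V=0 FIRE
t=4: input=4 -> V=0 FIRE
t=5: input=2 -> V=0 FIRE
t=6: input=4 -> V=0 FIRE
t=7: input=0 -> V=0

Answer: 3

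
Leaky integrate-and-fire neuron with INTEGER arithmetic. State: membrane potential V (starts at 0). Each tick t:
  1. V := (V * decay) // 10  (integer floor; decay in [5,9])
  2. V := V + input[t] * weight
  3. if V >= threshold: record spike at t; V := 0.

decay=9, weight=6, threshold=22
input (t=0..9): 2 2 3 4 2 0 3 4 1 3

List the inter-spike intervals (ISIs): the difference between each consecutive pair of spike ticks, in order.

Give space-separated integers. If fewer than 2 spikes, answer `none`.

t=0: input=2 -> V=12
t=1: input=2 -> V=0 FIRE
t=2: input=3 -> V=18
t=3: input=4 -> V=0 FIRE
t=4: input=2 -> V=12
t=5: input=0 -> V=10
t=6: input=3 -> V=0 FIRE
t=7: input=4 -> V=0 FIRE
t=8: input=1 -> V=6
t=9: input=3 -> V=0 FIRE

Answer: 2 3 1 2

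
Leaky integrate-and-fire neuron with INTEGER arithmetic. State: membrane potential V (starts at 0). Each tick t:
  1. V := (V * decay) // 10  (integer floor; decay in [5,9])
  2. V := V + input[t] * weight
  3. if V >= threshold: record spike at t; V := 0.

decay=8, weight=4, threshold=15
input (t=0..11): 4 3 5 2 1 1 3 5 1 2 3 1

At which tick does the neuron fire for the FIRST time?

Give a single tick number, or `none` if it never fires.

Answer: 0

Derivation:
t=0: input=4 -> V=0 FIRE
t=1: input=3 -> V=12
t=2: input=5 -> V=0 FIRE
t=3: input=2 -> V=8
t=4: input=1 -> V=10
t=5: input=1 -> V=12
t=6: input=3 -> V=0 FIRE
t=7: input=5 -> V=0 FIRE
t=8: input=1 -> V=4
t=9: input=2 -> V=11
t=10: input=3 -> V=0 FIRE
t=11: input=1 -> V=4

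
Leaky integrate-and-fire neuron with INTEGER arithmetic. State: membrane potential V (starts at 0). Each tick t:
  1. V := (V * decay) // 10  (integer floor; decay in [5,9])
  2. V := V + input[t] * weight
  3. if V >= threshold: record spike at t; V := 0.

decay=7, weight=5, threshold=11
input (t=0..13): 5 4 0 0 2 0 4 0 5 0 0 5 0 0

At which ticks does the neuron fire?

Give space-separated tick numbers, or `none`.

Answer: 0 1 6 8 11

Derivation:
t=0: input=5 -> V=0 FIRE
t=1: input=4 -> V=0 FIRE
t=2: input=0 -> V=0
t=3: input=0 -> V=0
t=4: input=2 -> V=10
t=5: input=0 -> V=7
t=6: input=4 -> V=0 FIRE
t=7: input=0 -> V=0
t=8: input=5 -> V=0 FIRE
t=9: input=0 -> V=0
t=10: input=0 -> V=0
t=11: input=5 -> V=0 FIRE
t=12: input=0 -> V=0
t=13: input=0 -> V=0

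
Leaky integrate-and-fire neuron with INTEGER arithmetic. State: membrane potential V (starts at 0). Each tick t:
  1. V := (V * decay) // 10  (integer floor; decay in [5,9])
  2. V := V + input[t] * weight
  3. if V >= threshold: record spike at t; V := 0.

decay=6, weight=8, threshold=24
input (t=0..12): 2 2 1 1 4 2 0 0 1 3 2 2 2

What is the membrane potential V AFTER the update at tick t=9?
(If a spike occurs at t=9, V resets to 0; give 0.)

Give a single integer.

Answer: 0

Derivation:
t=0: input=2 -> V=16
t=1: input=2 -> V=0 FIRE
t=2: input=1 -> V=8
t=3: input=1 -> V=12
t=4: input=4 -> V=0 FIRE
t=5: input=2 -> V=16
t=6: input=0 -> V=9
t=7: input=0 -> V=5
t=8: input=1 -> V=11
t=9: input=3 -> V=0 FIRE
t=10: input=2 -> V=16
t=11: input=2 -> V=0 FIRE
t=12: input=2 -> V=16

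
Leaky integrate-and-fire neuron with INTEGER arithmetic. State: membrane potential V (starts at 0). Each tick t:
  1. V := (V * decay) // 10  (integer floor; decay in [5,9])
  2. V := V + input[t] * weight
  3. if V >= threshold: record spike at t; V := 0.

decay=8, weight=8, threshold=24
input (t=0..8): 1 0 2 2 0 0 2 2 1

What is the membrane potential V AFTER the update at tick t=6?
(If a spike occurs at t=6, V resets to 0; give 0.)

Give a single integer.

t=0: input=1 -> V=8
t=1: input=0 -> V=6
t=2: input=2 -> V=20
t=3: input=2 -> V=0 FIRE
t=4: input=0 -> V=0
t=5: input=0 -> V=0
t=6: input=2 -> V=16
t=7: input=2 -> V=0 FIRE
t=8: input=1 -> V=8

Answer: 16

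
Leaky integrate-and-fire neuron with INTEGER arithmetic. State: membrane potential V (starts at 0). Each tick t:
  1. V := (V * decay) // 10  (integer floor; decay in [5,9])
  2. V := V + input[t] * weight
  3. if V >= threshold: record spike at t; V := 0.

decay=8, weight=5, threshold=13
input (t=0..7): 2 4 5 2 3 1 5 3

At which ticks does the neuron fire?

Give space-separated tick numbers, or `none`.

t=0: input=2 -> V=10
t=1: input=4 -> V=0 FIRE
t=2: input=5 -> V=0 FIRE
t=3: input=2 -> V=10
t=4: input=3 -> V=0 FIRE
t=5: input=1 -> V=5
t=6: input=5 -> V=0 FIRE
t=7: input=3 -> V=0 FIRE

Answer: 1 2 4 6 7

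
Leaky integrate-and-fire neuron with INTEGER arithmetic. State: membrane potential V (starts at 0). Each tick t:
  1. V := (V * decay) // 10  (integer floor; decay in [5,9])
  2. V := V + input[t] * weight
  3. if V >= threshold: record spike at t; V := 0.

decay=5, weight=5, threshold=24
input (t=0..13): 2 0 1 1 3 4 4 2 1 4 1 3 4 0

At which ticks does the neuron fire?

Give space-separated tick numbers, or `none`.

t=0: input=2 -> V=10
t=1: input=0 -> V=5
t=2: input=1 -> V=7
t=3: input=1 -> V=8
t=4: input=3 -> V=19
t=5: input=4 -> V=0 FIRE
t=6: input=4 -> V=20
t=7: input=2 -> V=20
t=8: input=1 -> V=15
t=9: input=4 -> V=0 FIRE
t=10: input=1 -> V=5
t=11: input=3 -> V=17
t=12: input=4 -> V=0 FIRE
t=13: input=0 -> V=0

Answer: 5 9 12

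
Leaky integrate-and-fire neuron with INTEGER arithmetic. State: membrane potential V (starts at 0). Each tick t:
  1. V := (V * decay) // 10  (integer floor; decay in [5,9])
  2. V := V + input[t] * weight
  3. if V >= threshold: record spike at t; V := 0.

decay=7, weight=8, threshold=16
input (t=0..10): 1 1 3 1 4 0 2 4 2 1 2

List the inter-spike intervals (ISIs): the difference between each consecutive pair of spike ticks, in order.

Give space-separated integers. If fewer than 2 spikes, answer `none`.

Answer: 2 2 1 1 2

Derivation:
t=0: input=1 -> V=8
t=1: input=1 -> V=13
t=2: input=3 -> V=0 FIRE
t=3: input=1 -> V=8
t=4: input=4 -> V=0 FIRE
t=5: input=0 -> V=0
t=6: input=2 -> V=0 FIRE
t=7: input=4 -> V=0 FIRE
t=8: input=2 -> V=0 FIRE
t=9: input=1 -> V=8
t=10: input=2 -> V=0 FIRE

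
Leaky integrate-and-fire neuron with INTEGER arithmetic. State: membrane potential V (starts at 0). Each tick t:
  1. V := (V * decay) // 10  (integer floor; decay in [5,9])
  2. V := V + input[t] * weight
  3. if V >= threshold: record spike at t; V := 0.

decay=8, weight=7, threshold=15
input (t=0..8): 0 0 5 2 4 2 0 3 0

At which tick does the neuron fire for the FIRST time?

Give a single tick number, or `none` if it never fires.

Answer: 2

Derivation:
t=0: input=0 -> V=0
t=1: input=0 -> V=0
t=2: input=5 -> V=0 FIRE
t=3: input=2 -> V=14
t=4: input=4 -> V=0 FIRE
t=5: input=2 -> V=14
t=6: input=0 -> V=11
t=7: input=3 -> V=0 FIRE
t=8: input=0 -> V=0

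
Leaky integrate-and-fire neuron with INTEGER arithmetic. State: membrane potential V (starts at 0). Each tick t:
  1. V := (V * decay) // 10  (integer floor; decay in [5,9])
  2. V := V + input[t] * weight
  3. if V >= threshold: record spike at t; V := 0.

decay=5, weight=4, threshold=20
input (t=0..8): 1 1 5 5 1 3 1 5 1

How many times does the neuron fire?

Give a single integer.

t=0: input=1 -> V=4
t=1: input=1 -> V=6
t=2: input=5 -> V=0 FIRE
t=3: input=5 -> V=0 FIRE
t=4: input=1 -> V=4
t=5: input=3 -> V=14
t=6: input=1 -> V=11
t=7: input=5 -> V=0 FIRE
t=8: input=1 -> V=4

Answer: 3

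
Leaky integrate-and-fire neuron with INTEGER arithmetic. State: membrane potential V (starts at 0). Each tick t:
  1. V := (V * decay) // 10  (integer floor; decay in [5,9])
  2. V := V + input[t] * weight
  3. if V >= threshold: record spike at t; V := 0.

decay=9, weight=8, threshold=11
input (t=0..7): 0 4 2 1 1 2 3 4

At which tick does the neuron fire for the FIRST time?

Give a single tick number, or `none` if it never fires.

t=0: input=0 -> V=0
t=1: input=4 -> V=0 FIRE
t=2: input=2 -> V=0 FIRE
t=3: input=1 -> V=8
t=4: input=1 -> V=0 FIRE
t=5: input=2 -> V=0 FIRE
t=6: input=3 -> V=0 FIRE
t=7: input=4 -> V=0 FIRE

Answer: 1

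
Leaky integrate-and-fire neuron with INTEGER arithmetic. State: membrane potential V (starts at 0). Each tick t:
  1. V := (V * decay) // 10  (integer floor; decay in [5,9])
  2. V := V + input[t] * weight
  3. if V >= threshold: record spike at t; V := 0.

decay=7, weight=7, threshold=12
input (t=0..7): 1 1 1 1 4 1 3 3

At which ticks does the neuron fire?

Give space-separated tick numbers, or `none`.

t=0: input=1 -> V=7
t=1: input=1 -> V=11
t=2: input=1 -> V=0 FIRE
t=3: input=1 -> V=7
t=4: input=4 -> V=0 FIRE
t=5: input=1 -> V=7
t=6: input=3 -> V=0 FIRE
t=7: input=3 -> V=0 FIRE

Answer: 2 4 6 7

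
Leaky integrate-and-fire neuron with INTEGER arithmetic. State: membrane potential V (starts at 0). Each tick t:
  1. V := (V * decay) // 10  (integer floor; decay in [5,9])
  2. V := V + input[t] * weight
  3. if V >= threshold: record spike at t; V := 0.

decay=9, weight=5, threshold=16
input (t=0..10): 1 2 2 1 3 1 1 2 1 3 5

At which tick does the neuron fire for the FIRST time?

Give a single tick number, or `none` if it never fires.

t=0: input=1 -> V=5
t=1: input=2 -> V=14
t=2: input=2 -> V=0 FIRE
t=3: input=1 -> V=5
t=4: input=3 -> V=0 FIRE
t=5: input=1 -> V=5
t=6: input=1 -> V=9
t=7: input=2 -> V=0 FIRE
t=8: input=1 -> V=5
t=9: input=3 -> V=0 FIRE
t=10: input=5 -> V=0 FIRE

Answer: 2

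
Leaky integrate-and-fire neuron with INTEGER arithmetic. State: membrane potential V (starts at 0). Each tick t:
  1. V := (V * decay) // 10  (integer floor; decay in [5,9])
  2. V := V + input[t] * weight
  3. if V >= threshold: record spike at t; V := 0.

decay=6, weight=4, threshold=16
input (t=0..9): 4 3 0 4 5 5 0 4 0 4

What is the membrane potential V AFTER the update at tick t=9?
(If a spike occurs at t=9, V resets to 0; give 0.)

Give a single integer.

t=0: input=4 -> V=0 FIRE
t=1: input=3 -> V=12
t=2: input=0 -> V=7
t=3: input=4 -> V=0 FIRE
t=4: input=5 -> V=0 FIRE
t=5: input=5 -> V=0 FIRE
t=6: input=0 -> V=0
t=7: input=4 -> V=0 FIRE
t=8: input=0 -> V=0
t=9: input=4 -> V=0 FIRE

Answer: 0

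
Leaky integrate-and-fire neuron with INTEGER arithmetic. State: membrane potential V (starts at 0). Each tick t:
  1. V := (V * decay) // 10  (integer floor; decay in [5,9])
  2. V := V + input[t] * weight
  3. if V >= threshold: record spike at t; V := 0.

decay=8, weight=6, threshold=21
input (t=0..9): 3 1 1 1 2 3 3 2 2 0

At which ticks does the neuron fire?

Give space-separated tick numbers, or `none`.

Answer: 2 5 7

Derivation:
t=0: input=3 -> V=18
t=1: input=1 -> V=20
t=2: input=1 -> V=0 FIRE
t=3: input=1 -> V=6
t=4: input=2 -> V=16
t=5: input=3 -> V=0 FIRE
t=6: input=3 -> V=18
t=7: input=2 -> V=0 FIRE
t=8: input=2 -> V=12
t=9: input=0 -> V=9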